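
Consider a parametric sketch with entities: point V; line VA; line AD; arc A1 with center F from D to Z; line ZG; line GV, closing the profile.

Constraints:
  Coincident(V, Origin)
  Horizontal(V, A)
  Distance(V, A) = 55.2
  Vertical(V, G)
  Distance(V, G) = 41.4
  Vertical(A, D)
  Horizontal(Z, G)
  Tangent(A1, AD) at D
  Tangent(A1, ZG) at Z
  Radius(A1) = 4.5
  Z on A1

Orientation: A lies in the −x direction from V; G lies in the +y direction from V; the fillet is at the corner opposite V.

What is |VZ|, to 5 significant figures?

65.456

V is at the origin; VA is horizontal with |VA| = 55.2 and A on the −x side, so A = (-55.200, 0.0000). VG is vertical with |VG| = 41.4 and G on the +y side, so G = (0.0000, 41.400). The virtual corner opposite V is at (-55.200, 41.400). The tangent condition forces FD to be normal to AD and the tangent condition forces FZ to be normal to ZG, with radius 4.5, so the center F sits 4.5 in from both sides at F = (-50.700, 36.900). That places the tangent points at D = (-55.200, 36.900) on AD and Z = (-50.700, 41.400) on ZG. Then |VZ| = |Z − V| = 65.456.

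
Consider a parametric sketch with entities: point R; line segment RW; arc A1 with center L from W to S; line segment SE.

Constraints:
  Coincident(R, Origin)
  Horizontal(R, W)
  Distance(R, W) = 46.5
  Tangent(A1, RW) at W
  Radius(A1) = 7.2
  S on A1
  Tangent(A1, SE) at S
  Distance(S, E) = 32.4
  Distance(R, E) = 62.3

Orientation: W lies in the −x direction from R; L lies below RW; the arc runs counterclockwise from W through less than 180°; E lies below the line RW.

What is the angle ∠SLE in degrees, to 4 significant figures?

77.47°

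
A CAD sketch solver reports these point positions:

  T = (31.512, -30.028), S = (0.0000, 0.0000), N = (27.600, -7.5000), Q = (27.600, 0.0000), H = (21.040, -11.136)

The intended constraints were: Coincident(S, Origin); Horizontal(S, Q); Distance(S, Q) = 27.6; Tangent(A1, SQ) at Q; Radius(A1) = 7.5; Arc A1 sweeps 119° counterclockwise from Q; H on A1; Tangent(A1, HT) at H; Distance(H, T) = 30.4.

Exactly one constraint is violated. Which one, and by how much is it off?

Distance(H, T) = 30.4 — off by 8.80.

S = (0.00, 0.00) ✓; S.y = 0.00, Q.y = 0.00 ✓; |SQ| = 27.60 ✓; ∠(NQ, QS) = 90.00° ✓; |NQ| = 7.500 ✓; bearing(N→H) − bearing(N→Q) = 119.0° ✓; |NH| = 7.500 ✓; ∠(NH, HT) = 90.00° ✓; |HT| = 21.60 ✗.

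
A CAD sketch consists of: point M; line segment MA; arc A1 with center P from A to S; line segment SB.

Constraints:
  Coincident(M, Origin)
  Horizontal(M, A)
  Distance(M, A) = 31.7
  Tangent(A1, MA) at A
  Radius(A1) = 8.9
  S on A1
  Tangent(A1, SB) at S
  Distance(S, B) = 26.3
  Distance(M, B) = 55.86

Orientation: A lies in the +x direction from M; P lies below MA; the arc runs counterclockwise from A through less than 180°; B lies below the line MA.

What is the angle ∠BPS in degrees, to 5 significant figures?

71.304°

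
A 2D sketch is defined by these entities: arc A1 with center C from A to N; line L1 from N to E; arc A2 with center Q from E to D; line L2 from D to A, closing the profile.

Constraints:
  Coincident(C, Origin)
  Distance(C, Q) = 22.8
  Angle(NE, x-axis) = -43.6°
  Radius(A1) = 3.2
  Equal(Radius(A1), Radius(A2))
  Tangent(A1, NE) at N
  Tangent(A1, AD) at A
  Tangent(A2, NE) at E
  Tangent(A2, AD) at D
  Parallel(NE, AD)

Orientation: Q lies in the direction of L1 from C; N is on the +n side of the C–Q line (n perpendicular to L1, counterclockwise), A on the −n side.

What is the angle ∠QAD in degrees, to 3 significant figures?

7.99°

Tangency of A1 to both parallel lines with radius 3.2 puts N and A at C ± 3.2·n: N = (2.21, 2.32), A = (-2.21, -2.32). Equal radii place E and D the same way about Q: E = Q + 3.2·n = (18.7, -13.4), D = Q − 3.2·n = (14.3, -18.0). Then cos ∠QAD = AQ·AD / (|AQ||AD|), giving 7.99°.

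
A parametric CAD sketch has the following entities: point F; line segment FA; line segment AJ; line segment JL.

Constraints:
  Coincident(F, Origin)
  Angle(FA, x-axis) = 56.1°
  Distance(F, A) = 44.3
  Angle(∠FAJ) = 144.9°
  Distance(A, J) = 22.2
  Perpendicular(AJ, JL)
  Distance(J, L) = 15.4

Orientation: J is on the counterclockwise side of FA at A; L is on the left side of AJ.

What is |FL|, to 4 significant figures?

59.31

F is at the origin; FA runs at 56.1° with length 44.3, so A = 44.3·(cos 56.1°, sin 56.1°) = (24.71, 36.77). ∠FAJ = 144.9°, so AJ runs at 56.1° + (180° − 144.9°) = 91.20° from the x-axis; with |AJ| = 22.2, J = A + 22.2·(cos 91.20°, sin 91.20°) = (24.24, 58.96). AJ is perpendicular to JL; with |JL| = 15.4 on the left of AJ, L = J + 15.4·(-0.9998, -0.02094) = (8.847, 58.64). Then |FL| = |L − F| = 59.31.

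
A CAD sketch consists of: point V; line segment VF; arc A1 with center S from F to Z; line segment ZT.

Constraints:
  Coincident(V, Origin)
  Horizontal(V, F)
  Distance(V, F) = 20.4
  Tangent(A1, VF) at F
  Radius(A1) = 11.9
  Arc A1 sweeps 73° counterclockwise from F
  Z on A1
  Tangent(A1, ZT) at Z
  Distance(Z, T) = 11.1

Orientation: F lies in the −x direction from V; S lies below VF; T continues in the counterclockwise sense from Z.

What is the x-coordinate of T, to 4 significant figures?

-35.03

On A1, F sits at bearing 90° from S; a 73° counterclockwise sweep puts Z at bearing 163°, so Z = S + 11.9·(cos 163°, sin 163°) = (-31.78, -8.421). Since A1 is tangent to ZT there, SZ ⟂ ZT, so ZT runs along (−sin 163°, cos 163°); with |ZT| = 11.1, T = (-35.03, -19.04). So T.x = -35.03.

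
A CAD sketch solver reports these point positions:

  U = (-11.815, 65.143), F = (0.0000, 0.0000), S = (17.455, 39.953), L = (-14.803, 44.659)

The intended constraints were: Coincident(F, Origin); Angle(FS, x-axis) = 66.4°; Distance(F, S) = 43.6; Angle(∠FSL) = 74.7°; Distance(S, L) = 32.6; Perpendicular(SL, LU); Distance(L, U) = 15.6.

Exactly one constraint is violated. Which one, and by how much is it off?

Distance(L, U) = 15.6 — off by 5.10.

F = (0.00, 0.00) ✓; FS at 66.40° ✓; |FS| = 43.60 ✓; ∠FSL = 74.70° ✓; |SL| = 32.60 ✓; ∠(SL, LU) = 90.00° ✓; |LU| = 20.70 ✗.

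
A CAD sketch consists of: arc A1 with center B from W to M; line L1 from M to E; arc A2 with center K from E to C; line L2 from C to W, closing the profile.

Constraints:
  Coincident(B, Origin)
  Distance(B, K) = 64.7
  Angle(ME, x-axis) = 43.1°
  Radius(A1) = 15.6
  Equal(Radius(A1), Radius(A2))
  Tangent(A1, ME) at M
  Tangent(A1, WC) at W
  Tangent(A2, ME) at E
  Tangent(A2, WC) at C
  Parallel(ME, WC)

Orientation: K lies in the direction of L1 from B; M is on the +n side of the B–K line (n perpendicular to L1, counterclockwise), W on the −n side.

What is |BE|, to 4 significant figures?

66.55

Tangency of A1 to both parallel lines with radius 15.6 puts M and W at B ± 15.6·n: M = (-10.66, 11.39), W = (10.66, -11.39). Equal radii place E and C the same way about K: E = K + 15.6·n = (36.58, 55.60), C = K − 15.6·n = (57.90, 32.82). Then |BE| = |E − B| = 66.55.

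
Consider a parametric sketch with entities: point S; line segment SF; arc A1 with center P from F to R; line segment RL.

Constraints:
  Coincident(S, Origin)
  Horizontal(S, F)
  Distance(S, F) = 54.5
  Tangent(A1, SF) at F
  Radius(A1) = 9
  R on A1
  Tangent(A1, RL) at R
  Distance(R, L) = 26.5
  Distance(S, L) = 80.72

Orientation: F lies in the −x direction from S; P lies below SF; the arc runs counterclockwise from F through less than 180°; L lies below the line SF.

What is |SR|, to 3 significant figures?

62.3

Checks: |PF| = 9.000 ✓; |PR| = 9.000 ✓; ∠(PR, RL) = 90.00° ✓; |RL| = 26.50 ✓; |SL| = 80.72 ✓.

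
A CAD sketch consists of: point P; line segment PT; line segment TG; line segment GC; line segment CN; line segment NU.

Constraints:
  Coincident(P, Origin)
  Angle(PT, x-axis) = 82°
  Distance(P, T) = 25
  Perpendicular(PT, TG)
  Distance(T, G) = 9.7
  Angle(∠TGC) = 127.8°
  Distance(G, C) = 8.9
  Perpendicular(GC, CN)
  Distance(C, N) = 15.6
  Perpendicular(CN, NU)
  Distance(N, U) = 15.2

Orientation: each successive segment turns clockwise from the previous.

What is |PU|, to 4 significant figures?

21.42

GC ⟂ CN, so CN runs at -150.2°; with |CN| = 15.6, N = (3.971, 7.931). The perpendicularity gives NU at right angles to CN, so NU runs at 119.8°; with |NU| = 15.2, U = (-3.583, 21.12). Then |PU| = |U − P| = 21.42.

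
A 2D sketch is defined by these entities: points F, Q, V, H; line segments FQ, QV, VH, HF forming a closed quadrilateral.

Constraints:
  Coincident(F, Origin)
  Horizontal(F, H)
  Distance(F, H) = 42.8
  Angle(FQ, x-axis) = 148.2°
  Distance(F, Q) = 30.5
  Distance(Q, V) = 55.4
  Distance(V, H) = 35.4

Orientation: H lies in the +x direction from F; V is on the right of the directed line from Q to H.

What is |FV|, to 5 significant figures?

26.117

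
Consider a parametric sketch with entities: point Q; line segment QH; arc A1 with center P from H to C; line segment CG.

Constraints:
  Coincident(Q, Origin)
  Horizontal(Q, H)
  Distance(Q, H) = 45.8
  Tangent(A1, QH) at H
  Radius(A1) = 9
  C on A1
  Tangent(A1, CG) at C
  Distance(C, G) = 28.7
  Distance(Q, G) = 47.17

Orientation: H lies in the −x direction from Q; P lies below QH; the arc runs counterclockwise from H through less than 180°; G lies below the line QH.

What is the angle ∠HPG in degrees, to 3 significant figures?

151°

Q is at the origin; Q and H share the same y with |QH| = 45.8 and H on the −x side, so H = (-45.8, 0.00). Tangency of A1 to QH means the radius PH is perpendicular to QH, so P = H + (0, -9) = (-45.8, -9.00). Since PC ⟂ CG (tangency), |PG| = √(9.0² + 28.7²) = 30.1 regardless of where C sits on A1. So G lies on both circle(Q, 47.17) and circle(P, 30.1); the below-QH intersection is G = (-31.3, -35.3). C is the foot of the tangent from G: C = (-52.0, -15.5).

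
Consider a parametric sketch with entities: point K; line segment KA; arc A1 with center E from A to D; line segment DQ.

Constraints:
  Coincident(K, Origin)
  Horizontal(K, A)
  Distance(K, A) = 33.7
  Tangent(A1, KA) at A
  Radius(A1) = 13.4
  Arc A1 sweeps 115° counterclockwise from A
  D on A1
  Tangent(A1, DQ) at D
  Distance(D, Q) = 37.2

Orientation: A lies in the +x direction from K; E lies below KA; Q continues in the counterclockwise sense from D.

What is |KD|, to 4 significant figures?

28.78

K is at the origin; KA is horizontal with |KA| = 33.7 and A on the +x side, so A = (33.70, 0.000). Since A1 is tangent to KA there, EA ⟂ KA, so E = A + (0, -13.4) = (33.70, -13.40). On A1, A sits at bearing 90° from E; a 115° counterclockwise sweep puts D at bearing 205°, so D = E + 13.4·(cos 205°, sin 205°) = (21.56, -19.06). Then |KD| = |D − K| = 28.78.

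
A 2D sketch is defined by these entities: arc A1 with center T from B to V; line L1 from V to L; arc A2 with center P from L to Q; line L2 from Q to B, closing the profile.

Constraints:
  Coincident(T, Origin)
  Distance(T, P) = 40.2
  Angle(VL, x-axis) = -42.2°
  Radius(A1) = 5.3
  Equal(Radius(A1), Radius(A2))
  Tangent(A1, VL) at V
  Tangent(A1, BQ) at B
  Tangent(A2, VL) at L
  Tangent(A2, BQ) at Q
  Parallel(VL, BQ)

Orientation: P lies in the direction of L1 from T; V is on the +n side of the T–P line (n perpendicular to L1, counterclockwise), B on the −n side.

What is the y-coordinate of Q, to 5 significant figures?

-30.929

The slot axis is L1's direction at -42.2°, so u = (cos -42.2°, sin -42.2°) = (0.74080, -0.67172) and n = (−sin -42.2°, cos -42.2°) = (0.67172, 0.74080). T is at the origin and P lies 40.2 along u from T, so P = 40.2·u = (29.780, -27.003). Tangency of A1 to both parallel lines with radius 5.3 puts V and B at T ± 5.3·n: V = (3.5601, 3.9263), B = (-3.5601, -3.9263). Equal radii place L and Q the same way about P: L = P + 5.3·n = (33.340, -23.077), Q = P − 5.3·n = (26.220, -30.929). So Q.y = -30.929.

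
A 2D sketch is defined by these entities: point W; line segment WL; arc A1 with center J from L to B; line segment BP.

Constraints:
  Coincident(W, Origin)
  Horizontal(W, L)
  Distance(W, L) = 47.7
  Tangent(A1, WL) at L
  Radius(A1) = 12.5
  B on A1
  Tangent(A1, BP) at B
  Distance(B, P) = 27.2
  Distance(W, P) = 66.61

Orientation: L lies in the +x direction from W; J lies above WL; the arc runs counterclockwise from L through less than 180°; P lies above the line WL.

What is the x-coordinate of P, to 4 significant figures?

51.55

W is at the origin; W and L share the same y with |WL| = 47.7 and L on the +x side, so L = (47.70, 0.000). Tangency of A1 to WL means the radius JL is perpendicular to WL, so J = L + (0, 12.5) = (47.70, 12.50). Since JB ⟂ BP (tangency), |JP| = √(12.5² + 27.2²) = 29.93 regardless of where B sits on A1. So P lies on both circle(W, 66.61) and circle(J, 29.93); the above-WL intersection is P = (51.55, 42.19). B is the foot of the tangent from P: B = (59.63, 16.22).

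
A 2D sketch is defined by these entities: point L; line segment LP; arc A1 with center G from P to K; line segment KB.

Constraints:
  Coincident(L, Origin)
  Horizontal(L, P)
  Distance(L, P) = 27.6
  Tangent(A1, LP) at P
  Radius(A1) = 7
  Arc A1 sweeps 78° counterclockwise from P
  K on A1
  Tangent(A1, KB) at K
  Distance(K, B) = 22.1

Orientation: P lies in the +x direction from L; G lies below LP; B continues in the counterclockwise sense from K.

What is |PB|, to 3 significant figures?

29.5

L is at the origin; L and P share the same y with |LP| = 27.6 and P on the +x side, so P = (27.6, 0.00). Since A1 is tangent to LP there, GP ⟂ LP, so G = P + (0, -7) = (27.6, -7.00). On A1, P sits at bearing 90° from G; a 78° counterclockwise sweep puts K at bearing 168°, so K = G + 7.0·(cos 168°, sin 168°) = (20.8, -5.54). Tangency of A1 to KB means the radius GK is perpendicular to KB, so KB runs along (−sin 168°, cos 168°); with |KB| = 22.1, B = (16.2, -27.2). Then |PB| = |B − P| = 29.5.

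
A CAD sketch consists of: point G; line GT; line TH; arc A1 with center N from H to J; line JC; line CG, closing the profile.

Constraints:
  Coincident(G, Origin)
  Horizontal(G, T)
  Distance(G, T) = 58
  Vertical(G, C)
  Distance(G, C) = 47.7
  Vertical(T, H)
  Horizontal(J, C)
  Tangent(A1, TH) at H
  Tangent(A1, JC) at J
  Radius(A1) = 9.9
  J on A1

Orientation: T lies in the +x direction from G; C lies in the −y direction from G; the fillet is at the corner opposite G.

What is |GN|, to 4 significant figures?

61.18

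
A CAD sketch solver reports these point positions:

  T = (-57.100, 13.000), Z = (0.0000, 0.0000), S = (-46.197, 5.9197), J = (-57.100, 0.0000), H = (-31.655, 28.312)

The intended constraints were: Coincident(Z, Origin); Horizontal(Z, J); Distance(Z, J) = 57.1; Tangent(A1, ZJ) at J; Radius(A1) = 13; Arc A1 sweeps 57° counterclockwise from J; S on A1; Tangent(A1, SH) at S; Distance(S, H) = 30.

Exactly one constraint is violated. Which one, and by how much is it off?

Distance(S, H) = 30 — off by 3.30.

Z = (0.00, 0.00) ✓; Z.y = 0.00, J.y = 0.00 ✓; |ZJ| = 57.10 ✓; ∠(TJ, JZ) = 90.00° ✓; |TJ| = 13.00 ✓; bearing(T→S) − bearing(T→J) = 57.00° ✓; |TS| = 13.00 ✓; ∠(TS, SH) = 90.00° ✓; |SH| = 26.70 ✗.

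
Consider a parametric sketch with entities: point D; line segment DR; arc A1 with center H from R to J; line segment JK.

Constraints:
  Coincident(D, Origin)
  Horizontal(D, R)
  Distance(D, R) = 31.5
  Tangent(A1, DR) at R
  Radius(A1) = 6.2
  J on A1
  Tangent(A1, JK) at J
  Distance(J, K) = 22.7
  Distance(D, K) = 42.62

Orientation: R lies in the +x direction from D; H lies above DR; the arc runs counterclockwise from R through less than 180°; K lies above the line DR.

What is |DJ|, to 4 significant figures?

38.27

Checks: |HJ| = 6.200 ✓; ∠(HJ, JK) = 90.00° ✓; |JK| = 22.70 ✓; |DK| = 42.62 ✓.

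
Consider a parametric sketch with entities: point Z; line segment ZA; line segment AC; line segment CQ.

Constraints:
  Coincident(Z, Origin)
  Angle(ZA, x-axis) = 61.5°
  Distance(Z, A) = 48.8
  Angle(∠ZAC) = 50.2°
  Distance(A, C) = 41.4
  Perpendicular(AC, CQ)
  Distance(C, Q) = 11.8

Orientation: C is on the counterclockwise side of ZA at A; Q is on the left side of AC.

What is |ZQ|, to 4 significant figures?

27.63

Z is at the origin; ZA runs at 61.5° with length 48.8, so A = 48.8·(cos 61.5°, sin 61.5°) = (23.29, 42.89). ∠ZAC = 50.2°, so AC runs at 61.5° + (180° − 50.2°) = 191.3° from the x-axis; with |AC| = 41.4, C = A + 41.4·(cos 191.3°, sin 191.3°) = (-17.31, 34.77). AC is perpendicular to CQ; with |CQ| = 11.8 on the left of AC, Q = C + 11.8·(0.1959, -0.9806) = (-15.00, 23.20). Then |ZQ| = |Q − Z| = 27.63.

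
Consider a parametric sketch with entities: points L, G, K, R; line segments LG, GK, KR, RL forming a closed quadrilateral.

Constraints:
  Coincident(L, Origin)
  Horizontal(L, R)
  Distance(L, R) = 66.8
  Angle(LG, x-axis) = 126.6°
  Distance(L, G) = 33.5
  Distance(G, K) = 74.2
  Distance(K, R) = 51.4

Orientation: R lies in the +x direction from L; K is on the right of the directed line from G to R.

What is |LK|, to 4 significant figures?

40.73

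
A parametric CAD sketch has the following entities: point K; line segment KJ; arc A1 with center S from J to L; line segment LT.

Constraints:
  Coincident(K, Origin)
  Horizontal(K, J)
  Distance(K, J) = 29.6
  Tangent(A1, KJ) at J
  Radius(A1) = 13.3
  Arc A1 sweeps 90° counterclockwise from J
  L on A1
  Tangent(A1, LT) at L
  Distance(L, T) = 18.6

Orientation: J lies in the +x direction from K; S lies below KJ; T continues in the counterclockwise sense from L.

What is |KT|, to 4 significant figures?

35.82

On A1, J sits at bearing 90° from S; a 90° counterclockwise sweep puts L at bearing 180°, so L = S + 13.3·(cos 180°, sin 180°) = (16.30, -13.30). The tangent condition forces SL to be normal to LT, so LT runs along (−sin 180°, cos 180°); with |LT| = 18.6, T = (16.30, -31.90). Then |KT| = |T − K| = 35.82.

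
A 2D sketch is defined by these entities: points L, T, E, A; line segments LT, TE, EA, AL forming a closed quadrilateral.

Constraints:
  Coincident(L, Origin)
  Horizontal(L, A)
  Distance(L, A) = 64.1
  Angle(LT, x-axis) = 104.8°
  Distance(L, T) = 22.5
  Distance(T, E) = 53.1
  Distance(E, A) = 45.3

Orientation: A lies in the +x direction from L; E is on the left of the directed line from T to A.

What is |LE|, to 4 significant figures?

59.77

Checks: |TE| = 53.10 ✓; |EA| = 45.30 ✓.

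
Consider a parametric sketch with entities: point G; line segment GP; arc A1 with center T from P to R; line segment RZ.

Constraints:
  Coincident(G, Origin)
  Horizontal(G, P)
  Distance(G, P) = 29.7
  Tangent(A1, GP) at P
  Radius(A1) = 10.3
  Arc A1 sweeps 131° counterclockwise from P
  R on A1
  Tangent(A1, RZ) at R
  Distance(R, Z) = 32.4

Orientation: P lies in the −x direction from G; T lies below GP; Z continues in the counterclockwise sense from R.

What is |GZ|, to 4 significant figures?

44.57

G is at the origin; G and P share the same y with |GP| = 29.7 and P on the −x side, so P = (-29.70, 0.000). The tangent condition forces TP to be normal to GP, so T = P + (0, -10.3) = (-29.70, -10.30). On A1, P sits at bearing 90° from T; a 131° counterclockwise sweep puts R at bearing 221°, so R = T + 10.3·(cos 221°, sin 221°) = (-37.47, -17.06). Since A1 is tangent to RZ there, TR ⟂ RZ, so RZ runs along (−sin 221°, cos 221°); with |RZ| = 32.4, Z = (-16.22, -41.51). Then |GZ| = |Z − G| = 44.57.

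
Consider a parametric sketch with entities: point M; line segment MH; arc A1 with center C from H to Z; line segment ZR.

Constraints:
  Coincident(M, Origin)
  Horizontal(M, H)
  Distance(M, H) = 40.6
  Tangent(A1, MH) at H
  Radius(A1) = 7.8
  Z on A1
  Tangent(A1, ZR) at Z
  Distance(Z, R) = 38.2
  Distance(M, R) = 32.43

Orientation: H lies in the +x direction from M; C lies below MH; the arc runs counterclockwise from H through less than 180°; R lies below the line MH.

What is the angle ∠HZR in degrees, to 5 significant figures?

155.91°

M is at the origin; M and H share the same y with |MH| = 40.6 and H on the +x side, so H = (40.600, 0.0000). A1 meets MH tangentially, so CH is at right angles to MH, so C = H + (0, -7.8) = (40.600, -7.8000). Since CZ ⟂ ZR (tangency), |CR| = √(7.8² + 38.2²) = 38.988 regardless of where Z sits on A1. So R lies on both circle(M, 32.43) and circle(C, 38.988); the below-MH intersection is R = (9.3131, -31.064). Z is the foot of the tangent from R: Z = (34.788, -2.5984).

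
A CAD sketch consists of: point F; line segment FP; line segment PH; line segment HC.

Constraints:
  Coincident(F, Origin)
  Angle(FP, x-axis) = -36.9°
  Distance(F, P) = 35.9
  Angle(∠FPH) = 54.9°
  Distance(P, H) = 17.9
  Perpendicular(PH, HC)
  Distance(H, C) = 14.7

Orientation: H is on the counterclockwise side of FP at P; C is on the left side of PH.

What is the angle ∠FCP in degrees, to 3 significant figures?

140°

F is at the origin; FP runs at -36.9° with length 35.9, so P = 35.9·(cos -36.9°, sin -36.9°) = (28.7, -21.6). ∠FPH = 54.9°, so PH runs at -36.9° + (180° − 54.9°) = 88.2° from the x-axis; with |PH| = 17.9, H = P + 17.9·(cos 88.2°, sin 88.2°) = (29.3, -3.66). PH ⟂ HC; with |HC| = 14.7 on the left of PH, C = H + 14.7·(-1.00, 0.0314) = (14.6, -3.20). Then cos ∠FCP = CF·CP / (|CF||CP|), giving 140°.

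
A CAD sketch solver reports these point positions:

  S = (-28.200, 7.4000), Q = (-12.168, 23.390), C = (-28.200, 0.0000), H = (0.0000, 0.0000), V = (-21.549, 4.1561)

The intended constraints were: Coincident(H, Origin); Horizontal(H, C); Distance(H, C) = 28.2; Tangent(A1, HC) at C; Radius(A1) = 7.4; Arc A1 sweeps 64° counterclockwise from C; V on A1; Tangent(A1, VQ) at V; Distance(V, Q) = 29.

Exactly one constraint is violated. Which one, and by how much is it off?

Distance(V, Q) = 29 — off by 7.60.

H = (0.00, 0.00) ✓; H.y = 0.00, C.y = 0.00 ✓; |HC| = 28.20 ✓; ∠(SC, CH) = 90.00° ✓; |SC| = 7.400 ✓; bearing(S→V) − bearing(S→C) = 64.00° ✓; |SV| = 7.400 ✓; ∠(SV, VQ) = 90.00° ✓; |VQ| = 21.40 ✗.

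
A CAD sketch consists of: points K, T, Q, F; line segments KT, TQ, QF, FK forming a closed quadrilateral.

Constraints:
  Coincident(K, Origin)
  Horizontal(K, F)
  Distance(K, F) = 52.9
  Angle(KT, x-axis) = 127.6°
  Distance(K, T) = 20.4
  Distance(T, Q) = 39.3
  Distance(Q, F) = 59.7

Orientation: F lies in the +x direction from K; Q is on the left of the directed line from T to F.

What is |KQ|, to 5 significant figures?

47.367

Checks: |TQ| = 39.30 ✓; |QF| = 59.70 ✓.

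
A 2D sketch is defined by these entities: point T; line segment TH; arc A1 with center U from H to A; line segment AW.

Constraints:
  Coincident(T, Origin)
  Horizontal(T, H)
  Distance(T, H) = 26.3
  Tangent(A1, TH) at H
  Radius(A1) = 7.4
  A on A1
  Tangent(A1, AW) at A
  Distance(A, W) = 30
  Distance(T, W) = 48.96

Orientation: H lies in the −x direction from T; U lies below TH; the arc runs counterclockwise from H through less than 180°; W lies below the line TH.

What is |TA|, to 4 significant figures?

34.62

Checks: ∠(UH, HT) = 90.00° ✓; |UH| = 7.400 ✓; |UA| = 7.400 ✓; ∠(UA, AW) = 90.00° ✓; |AW| = 30.00 ✓; |TW| = 48.96 ✓.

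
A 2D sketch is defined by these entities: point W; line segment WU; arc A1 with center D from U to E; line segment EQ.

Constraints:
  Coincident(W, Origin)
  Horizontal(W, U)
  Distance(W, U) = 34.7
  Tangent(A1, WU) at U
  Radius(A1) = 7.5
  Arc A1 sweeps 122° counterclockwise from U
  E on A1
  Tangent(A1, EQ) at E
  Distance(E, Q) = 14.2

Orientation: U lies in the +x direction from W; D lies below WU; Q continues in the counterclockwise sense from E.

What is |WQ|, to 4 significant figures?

42.89

On A1, U sits at bearing 90° from D; a 122° counterclockwise sweep puts E at bearing 212°, so E = D + 7.5·(cos 212°, sin 212°) = (28.34, -11.47). A1 meets EQ tangentially, so DE is at right angles to EQ, so EQ runs along (−sin 212°, cos 212°); with |EQ| = 14.2, Q = (35.86, -23.52). Then |WQ| = |Q − W| = 42.89.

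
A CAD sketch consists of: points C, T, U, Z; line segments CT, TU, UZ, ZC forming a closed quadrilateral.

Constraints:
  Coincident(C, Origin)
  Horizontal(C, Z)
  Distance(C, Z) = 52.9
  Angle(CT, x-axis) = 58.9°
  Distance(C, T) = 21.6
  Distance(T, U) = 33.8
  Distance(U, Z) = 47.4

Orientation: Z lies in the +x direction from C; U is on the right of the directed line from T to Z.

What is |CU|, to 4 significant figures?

17.13

Checks: |TU| = 33.80 ✓; |UZ| = 47.40 ✓.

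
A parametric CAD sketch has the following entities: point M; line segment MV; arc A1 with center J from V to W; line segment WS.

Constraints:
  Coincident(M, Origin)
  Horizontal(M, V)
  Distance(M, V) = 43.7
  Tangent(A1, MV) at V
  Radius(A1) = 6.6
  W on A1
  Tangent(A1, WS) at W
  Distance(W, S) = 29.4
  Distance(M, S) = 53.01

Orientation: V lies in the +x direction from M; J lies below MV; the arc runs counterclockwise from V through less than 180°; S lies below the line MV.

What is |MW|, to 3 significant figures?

37.8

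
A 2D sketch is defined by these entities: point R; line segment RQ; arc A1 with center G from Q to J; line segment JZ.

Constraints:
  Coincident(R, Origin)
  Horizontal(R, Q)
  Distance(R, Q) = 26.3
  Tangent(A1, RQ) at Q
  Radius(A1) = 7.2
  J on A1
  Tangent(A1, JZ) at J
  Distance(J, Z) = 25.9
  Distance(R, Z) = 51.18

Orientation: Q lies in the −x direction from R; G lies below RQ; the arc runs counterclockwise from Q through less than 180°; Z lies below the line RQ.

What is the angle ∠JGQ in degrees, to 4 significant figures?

68.97°

R is at the origin; R and Q share the same y with |RQ| = 26.3 and Q on the −x side, so Q = (-26.30, 0.000). Since A1 is tangent to RQ there, GQ ⟂ RQ, so G = Q + (0, -7.2) = (-26.30, -7.200). Since GJ ⟂ JZ (tangency), |GZ| = √(7.2² + 25.9²) = 26.88 regardless of where J sits on A1. So Z lies on both circle(R, 51.18) and circle(G, 26.88); the below-RQ intersection is Z = (-42.31, -28.79). J is the foot of the tangent from Z: J = (-33.02, -4.617).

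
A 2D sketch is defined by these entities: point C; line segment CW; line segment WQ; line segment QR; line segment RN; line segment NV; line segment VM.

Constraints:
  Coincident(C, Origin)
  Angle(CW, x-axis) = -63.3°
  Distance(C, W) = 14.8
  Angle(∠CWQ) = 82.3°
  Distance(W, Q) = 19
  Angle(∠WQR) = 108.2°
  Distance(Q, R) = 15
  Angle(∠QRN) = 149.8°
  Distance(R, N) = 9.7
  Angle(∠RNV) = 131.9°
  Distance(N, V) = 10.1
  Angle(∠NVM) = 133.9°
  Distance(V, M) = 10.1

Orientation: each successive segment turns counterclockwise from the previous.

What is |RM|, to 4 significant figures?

23.58

∠RNV = 131.9° gives NV at -175.5° from the x-axis; with |NV| = 10.1, V = (1.049, 17.81). ∠NVM = 133.9° gives VM at -129.4° from the x-axis; with |VM| = 10.1, M = (-5.362, 10.01). Then |RM| = |M − R| = 23.58.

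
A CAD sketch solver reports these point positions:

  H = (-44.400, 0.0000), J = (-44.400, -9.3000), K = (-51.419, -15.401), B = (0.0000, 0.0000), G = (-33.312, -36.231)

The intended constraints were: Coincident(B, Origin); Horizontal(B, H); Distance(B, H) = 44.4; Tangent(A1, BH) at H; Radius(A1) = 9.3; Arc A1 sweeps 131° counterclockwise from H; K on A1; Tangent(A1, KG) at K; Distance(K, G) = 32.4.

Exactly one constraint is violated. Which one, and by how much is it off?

Distance(K, G) = 32.4 — off by 4.80.

B = (0.00, 0.00) ✓; B.y = 0.00, H.y = 0.00 ✓; |BH| = 44.40 ✓; ∠(JH, HB) = 90.00° ✓; |JH| = 9.300 ✓; bearing(J→K) − bearing(J→H) = 131.0° ✓; |JK| = 9.300 ✓; ∠(JK, KG) = 90.00° ✓; |KG| = 27.60 ✗.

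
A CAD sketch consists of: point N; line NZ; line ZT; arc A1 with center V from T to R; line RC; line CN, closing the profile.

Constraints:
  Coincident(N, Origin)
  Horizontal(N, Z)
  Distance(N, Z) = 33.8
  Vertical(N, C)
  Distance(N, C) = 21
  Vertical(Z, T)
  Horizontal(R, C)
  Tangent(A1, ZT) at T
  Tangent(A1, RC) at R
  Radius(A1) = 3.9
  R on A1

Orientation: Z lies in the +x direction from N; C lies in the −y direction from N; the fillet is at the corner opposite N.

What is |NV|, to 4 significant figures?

34.44

N is at the origin; NZ is horizontal with |NZ| = 33.8 and Z on the +x side, so Z = (33.80, 0.000). NC is vertical with |NC| = 21.0 and C on the −y side, so C = (0.000, -21.00). The virtual corner opposite N is at (33.80, -21.00). The tangent condition forces VT to be normal to ZT and the tangent condition forces VR to be normal to RC, with radius 3.9, so the center V sits 3.9 in from both sides at V = (29.90, -17.10). Then |NV| = |V − N| = 34.44.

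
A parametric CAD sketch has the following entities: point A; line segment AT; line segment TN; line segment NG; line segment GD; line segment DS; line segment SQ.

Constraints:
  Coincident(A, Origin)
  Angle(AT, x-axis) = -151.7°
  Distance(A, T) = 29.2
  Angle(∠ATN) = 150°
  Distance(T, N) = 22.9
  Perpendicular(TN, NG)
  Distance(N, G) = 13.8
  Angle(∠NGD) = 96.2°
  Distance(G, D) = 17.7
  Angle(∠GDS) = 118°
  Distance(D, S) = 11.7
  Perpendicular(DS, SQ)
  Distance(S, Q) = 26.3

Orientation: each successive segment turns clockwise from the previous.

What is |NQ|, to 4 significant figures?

9.077

A is at the origin; AT runs at -151.7° with length 29.2, so T = (-25.71, -13.84). ∠ATN = 150.0° gives TN at 178.3° from the x-axis; with |TN| = 22.9, N = (-48.60, -13.16). TN is perpendicular to NG, so NG runs at 88.30°; with |NG| = 13.8, G = (-48.19, 0.6299). ∠NGD = 96.2° gives GD at 4.500° from the x-axis; with |GD| = 17.7, D = (-30.55, 2.019). ∠GDS = 118.0° gives DS at -57.50° from the x-axis; with |DS| = 11.7, S = (-24.26, -7.849). DS ⟂ SQ, so SQ runs at -147.5°; with |SQ| = 26.3, Q = (-46.44, -21.98). Then |NQ| = |Q − N| = 9.077.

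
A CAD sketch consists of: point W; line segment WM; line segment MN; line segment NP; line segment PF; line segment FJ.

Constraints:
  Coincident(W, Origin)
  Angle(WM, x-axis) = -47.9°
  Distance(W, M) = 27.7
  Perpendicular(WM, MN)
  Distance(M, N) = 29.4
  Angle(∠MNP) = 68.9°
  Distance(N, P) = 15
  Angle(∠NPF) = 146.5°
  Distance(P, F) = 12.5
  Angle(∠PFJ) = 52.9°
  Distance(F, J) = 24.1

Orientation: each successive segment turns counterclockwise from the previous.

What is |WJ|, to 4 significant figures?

33.83

∠NPF = 146.5° gives PF at -173.3° from the x-axis; with |PF| = 12.5, F = (14.58, 4.463). ∠PFJ = 52.9° gives FJ at -46.20° from the x-axis; with |FJ| = 24.1, J = (31.26, -12.93). Then |WJ| = |J − W| = 33.83.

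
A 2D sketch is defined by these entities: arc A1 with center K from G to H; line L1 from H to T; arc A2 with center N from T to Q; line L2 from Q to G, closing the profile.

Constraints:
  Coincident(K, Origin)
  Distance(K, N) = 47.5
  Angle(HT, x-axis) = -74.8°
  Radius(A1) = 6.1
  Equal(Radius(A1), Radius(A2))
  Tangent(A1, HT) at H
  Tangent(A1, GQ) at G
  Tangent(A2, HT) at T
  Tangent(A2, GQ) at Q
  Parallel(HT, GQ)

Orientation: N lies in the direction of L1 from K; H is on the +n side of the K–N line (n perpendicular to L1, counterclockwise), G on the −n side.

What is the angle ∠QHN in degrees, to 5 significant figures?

7.0867°

The slot axis is L1's direction at -74.8°, so u = (cos -74.8°, sin -74.8°) = (0.26219, -0.96502) and n = (−sin -74.8°, cos -74.8°) = (0.96502, 0.26219). K is at the origin and N lies 47.5 along u from K, so N = 47.5·u = (12.454, -45.838). Tangency of A1 to both parallel lines with radius 6.1 puts H and G at K ± 6.1·n: H = (5.8866, 1.5994), G = (-5.8866, -1.5994). Equal radii place T and Q the same way about N: T = N + 6.1·n = (18.341, -44.239), Q = N − 6.1·n = (6.5674, -47.438). Then cos ∠QHN = HQ·HN / (|HQ||HN|), giving 7.0867°.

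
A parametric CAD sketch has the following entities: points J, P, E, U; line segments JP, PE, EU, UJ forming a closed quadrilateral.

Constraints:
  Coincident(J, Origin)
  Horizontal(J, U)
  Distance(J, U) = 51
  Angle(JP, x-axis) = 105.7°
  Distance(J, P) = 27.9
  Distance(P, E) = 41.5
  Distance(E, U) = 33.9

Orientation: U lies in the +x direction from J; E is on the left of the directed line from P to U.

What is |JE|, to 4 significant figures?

44.77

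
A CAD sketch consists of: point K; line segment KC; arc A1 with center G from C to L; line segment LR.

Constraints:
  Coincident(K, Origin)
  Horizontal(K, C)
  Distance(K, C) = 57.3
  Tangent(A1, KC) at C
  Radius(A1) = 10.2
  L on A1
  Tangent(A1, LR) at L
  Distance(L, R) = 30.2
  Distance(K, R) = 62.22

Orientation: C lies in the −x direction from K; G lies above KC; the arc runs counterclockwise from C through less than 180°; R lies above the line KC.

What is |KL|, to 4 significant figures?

48.20

Checks: |GC| = 10.20 ✓; |GL| = 10.20 ✓; ∠(GL, LR) = 90.00° ✓; |LR| = 30.20 ✓; |KR| = 62.22 ✓.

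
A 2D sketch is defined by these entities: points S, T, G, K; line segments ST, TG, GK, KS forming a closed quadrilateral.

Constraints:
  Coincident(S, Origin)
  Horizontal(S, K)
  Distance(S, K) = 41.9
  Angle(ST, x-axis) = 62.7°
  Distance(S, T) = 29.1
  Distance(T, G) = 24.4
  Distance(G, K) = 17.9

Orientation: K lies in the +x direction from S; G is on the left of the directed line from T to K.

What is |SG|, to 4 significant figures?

39.82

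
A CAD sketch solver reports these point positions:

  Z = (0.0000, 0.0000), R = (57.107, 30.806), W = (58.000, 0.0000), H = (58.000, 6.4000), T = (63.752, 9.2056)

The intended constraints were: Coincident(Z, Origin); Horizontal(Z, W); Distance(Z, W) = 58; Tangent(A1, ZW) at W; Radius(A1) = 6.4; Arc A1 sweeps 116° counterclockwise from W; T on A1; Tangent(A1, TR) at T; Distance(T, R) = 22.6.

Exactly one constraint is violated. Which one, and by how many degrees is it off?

Tangent(A1, TR) at T — off by 8.90°.

Z = (0.00, 0.00) ✓; Z.y = 0.00, W.y = 0.00 ✓; |ZW| = 58.00 ✓; ∠(HW, WZ) = 90.00° ✓; |HW| = 6.400 ✓; bearing(H→T) − bearing(H→W) = 116.0° ✓; |HT| = 6.400 ✓; ∠(HT, TR) = 98.90° ✗; |TR| = 22.60 ✓.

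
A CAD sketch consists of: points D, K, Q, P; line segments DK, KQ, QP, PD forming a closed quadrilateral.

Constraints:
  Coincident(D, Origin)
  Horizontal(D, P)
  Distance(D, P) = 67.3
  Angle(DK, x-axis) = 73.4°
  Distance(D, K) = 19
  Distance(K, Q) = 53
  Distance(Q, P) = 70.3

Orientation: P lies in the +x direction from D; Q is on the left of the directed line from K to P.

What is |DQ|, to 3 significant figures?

71.4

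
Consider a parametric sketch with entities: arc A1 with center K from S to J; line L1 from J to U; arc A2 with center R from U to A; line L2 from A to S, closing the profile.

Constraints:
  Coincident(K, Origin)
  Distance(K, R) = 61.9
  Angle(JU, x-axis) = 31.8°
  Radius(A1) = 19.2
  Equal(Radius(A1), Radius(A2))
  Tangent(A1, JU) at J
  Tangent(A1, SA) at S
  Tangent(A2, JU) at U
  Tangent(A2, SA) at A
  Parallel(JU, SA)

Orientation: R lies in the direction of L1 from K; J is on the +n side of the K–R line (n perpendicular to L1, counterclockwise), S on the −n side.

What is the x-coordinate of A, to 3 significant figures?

62.7

The slot axis is L1's direction at 31.8°, so u = (cos 31.8°, sin 31.8°) = (0.850, 0.527) and n = (−sin 31.8°, cos 31.8°) = (-0.527, 0.850). K is at the origin and R lies 61.9 along u from K, so R = 61.9·u = (52.6, 32.6). Tangency of A1 to both parallel lines with radius 19.2 puts J and S at K ± 19.2·n: J = (-10.1, 16.3), S = (10.1, -16.3). Equal radii place U and A the same way about R: U = R + 19.2·n = (42.5, 48.9), A = R − 19.2·n = (62.7, 16.3). So A.x = 62.7.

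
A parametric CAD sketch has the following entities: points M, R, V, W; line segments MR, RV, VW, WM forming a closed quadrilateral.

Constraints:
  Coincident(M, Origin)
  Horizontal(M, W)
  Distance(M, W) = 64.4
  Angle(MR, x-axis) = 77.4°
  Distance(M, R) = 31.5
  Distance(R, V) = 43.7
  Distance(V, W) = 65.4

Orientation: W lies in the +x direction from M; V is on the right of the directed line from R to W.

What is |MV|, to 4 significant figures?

12.45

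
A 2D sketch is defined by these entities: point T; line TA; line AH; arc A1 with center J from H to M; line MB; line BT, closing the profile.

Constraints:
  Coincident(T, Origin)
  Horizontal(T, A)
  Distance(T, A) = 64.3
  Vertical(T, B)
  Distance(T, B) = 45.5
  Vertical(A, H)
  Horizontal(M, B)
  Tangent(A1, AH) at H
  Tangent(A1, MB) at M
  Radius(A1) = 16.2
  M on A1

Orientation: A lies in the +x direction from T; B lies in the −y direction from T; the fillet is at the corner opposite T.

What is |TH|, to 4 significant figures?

70.66

The virtual corner opposite T is at (64.30, -45.50). Tangency of A1 to AH means the radius JH is perpendicular to AH and since A1 is tangent to MB there, JM ⟂ MB, with radius 16.2, so the center J sits 16.2 in from both sides at J = (48.10, -29.30). That places the tangent points at H = (64.30, -29.30) on AH and M = (48.10, -45.50) on MB. Then |TH| = |H − T| = 70.66.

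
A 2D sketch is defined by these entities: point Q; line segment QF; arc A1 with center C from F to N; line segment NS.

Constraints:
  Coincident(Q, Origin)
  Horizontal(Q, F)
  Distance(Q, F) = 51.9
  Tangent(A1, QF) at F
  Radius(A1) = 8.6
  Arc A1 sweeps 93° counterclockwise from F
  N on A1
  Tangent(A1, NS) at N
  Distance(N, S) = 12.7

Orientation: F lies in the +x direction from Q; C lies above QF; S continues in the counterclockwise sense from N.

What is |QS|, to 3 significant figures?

63.6

Q is at the origin; QF is horizontal with |QF| = 51.9 and F on the +x side, so F = (51.9, 0.00). Tangency of A1 to QF means the radius CF is perpendicular to QF, so C = F + (0, 8.6) = (51.9, 8.60). On A1, F sits at bearing -90° from C; a 93° counterclockwise sweep puts N at bearing 3°, so N = C + 8.6·(cos 3°, sin 3°) = (60.5, 9.05). The tangent condition forces CN to be normal to NS, so NS runs along (−sin 3°, cos 3°); with |NS| = 12.7, S = (59.8, 21.7). Then |QS| = |S − Q| = 63.6.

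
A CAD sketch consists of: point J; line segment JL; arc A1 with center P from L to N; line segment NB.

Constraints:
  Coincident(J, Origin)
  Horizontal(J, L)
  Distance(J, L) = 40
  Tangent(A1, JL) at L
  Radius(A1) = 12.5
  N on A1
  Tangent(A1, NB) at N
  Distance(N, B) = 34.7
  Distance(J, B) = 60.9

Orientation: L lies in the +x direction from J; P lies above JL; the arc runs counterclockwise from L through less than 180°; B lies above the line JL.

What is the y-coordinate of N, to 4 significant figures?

18.00

J is at the origin; J and L share the same y with |JL| = 40.0 and L on the +x side, so L = (40.00, 0.000). Tangency of A1 to JL means the radius PL is perpendicular to JL, so P = L + (0, 12.5) = (40.00, 12.50). Since PN ⟂ NB (tangency), |PB| = √(12.5² + 34.7²) = 36.88 regardless of where N sits on A1. So B lies on both circle(J, 60.9) and circle(P, 36.88); the above-JL intersection is B = (35.95, 49.16). N is the foot of the tangent from B: N = (51.22, 18.00).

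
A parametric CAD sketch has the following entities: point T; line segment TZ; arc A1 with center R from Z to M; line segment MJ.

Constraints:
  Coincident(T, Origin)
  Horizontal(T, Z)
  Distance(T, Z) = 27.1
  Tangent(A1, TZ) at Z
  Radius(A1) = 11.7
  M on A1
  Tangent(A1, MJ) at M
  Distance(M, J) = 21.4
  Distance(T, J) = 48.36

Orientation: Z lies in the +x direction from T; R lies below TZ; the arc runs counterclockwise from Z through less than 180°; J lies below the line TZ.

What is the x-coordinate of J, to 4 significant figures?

32.98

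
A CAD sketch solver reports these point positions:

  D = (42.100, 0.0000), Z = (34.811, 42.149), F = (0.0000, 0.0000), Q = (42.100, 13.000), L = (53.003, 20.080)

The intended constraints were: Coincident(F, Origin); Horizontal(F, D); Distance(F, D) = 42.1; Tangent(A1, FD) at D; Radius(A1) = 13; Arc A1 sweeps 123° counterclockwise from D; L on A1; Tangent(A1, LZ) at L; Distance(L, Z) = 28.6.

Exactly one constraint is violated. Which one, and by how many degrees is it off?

Tangent(A1, LZ) at L — off by 6.50°.

F = (0.00, 0.00) ✓; F.y = 0.00, D.y = 0.00 ✓; |FD| = 42.10 ✓; ∠(QD, DF) = 90.00° ✓; |QD| = 13.00 ✓; bearing(Q→L) − bearing(Q→D) = 123.0° ✓; |QL| = 13.00 ✓; ∠(QL, LZ) = 83.50° ✗; |LZ| = 28.60 ✓.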